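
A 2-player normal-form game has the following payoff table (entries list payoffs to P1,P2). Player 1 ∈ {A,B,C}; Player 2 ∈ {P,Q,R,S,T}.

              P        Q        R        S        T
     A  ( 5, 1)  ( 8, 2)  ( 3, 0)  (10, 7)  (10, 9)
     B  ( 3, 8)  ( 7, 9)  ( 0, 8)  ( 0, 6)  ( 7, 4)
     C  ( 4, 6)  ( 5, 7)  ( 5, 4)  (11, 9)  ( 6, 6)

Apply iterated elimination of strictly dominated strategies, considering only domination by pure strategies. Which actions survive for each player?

IESDS → P1:{A,C} P2:{S,T}

P1 drop B (A beats it: P:5>3 Q:8>7 R:3>0 S:10>0 T:10>7)
P2 drop P (Q beats it: A:2>1 C:7>6)
P2 drop Q (S beats it: A:7>2 C:9>7)
P2 drop R (S beats it: A:7>0 C:9>4)
P1→{A,C} P2→{S,T}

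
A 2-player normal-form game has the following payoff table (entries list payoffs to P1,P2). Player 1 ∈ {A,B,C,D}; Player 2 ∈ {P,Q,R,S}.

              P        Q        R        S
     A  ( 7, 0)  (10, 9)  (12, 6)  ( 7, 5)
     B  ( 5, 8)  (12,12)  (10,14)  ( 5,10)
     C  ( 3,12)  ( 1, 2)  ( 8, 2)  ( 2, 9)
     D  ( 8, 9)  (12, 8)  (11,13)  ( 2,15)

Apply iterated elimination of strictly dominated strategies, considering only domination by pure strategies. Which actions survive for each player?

Survivors P1:{A,B,D} P2:{Q,R,S}

P1 drop C (A beats it: P:7>3 Q:10>1 R:12>8 S:7>2)
P2 drop P (R beats it: A:6>0 B:14>8 D:13>9)
P1→{A,B,D} P2→{Q,R,S}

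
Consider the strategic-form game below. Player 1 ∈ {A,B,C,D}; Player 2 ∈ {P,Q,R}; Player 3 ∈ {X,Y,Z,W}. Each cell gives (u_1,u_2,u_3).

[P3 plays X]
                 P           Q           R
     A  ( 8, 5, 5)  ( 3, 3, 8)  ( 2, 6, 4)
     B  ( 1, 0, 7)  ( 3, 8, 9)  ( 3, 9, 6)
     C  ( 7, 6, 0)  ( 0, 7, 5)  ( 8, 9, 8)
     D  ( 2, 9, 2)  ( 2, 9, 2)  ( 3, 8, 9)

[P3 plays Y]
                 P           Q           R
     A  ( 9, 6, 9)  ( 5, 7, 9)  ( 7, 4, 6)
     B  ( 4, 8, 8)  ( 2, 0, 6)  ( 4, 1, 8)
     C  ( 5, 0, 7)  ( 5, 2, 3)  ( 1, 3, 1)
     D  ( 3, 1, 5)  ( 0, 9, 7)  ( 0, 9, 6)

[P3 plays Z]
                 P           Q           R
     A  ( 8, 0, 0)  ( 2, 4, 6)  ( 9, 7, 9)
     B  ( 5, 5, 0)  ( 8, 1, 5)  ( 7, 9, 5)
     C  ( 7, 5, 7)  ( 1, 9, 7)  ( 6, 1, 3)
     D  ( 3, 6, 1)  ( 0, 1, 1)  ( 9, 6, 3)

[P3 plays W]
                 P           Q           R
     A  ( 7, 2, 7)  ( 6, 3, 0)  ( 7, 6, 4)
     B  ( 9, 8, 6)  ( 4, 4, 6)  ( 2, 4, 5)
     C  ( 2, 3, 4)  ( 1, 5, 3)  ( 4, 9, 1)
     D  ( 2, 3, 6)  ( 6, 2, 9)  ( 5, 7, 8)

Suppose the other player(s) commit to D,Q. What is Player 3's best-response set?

BR_3 = {W}

u_3(X vs D,Q) = 2
u_3(Y vs D,Q) = 7
u_3(Z vs D,Q) = 1
u_3(W vs D,Q) = 9
max payoff 9 at {W}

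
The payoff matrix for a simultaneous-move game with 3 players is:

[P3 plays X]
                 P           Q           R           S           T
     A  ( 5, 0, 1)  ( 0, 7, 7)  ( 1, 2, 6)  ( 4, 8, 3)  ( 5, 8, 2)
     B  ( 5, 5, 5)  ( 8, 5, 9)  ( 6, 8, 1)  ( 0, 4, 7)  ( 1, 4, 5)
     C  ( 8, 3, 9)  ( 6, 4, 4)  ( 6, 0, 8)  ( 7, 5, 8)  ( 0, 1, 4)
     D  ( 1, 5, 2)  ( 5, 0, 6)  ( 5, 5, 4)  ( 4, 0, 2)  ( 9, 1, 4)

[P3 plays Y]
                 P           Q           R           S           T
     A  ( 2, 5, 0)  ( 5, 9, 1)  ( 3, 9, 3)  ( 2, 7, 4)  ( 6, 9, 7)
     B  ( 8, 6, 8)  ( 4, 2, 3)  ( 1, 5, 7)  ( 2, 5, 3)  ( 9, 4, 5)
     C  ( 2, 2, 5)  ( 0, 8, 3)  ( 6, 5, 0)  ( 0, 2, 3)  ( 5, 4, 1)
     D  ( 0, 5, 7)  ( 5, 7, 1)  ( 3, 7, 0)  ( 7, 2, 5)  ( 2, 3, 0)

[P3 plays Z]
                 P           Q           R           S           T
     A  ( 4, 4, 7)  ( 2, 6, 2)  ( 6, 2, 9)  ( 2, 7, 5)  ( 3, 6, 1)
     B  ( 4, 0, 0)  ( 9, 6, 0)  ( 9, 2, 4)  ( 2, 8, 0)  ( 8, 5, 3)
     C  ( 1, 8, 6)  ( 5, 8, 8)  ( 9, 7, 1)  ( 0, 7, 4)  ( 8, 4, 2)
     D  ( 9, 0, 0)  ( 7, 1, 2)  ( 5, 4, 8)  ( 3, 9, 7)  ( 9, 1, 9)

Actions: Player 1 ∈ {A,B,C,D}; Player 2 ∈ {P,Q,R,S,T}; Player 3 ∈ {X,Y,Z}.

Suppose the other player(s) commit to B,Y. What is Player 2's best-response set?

BR_2 = {P}

u_2(P vs B,Y) = 6
u_2(Q vs B,Y) = 2
u_2(R vs B,Y) = 5
u_2(S vs B,Y) = 5
u_2(T vs B,Y) = 4
max payoff 6 at {P}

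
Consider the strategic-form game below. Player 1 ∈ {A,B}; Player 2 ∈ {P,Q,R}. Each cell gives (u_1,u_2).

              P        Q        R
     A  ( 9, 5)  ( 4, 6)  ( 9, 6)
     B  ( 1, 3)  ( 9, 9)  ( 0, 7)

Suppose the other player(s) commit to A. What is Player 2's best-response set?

P2 best: {Q,R}

u_2(P vs A) = 5
u_2(Q vs A) = 6
u_2(R vs A) = 6
max payoff 6 at {Q,R}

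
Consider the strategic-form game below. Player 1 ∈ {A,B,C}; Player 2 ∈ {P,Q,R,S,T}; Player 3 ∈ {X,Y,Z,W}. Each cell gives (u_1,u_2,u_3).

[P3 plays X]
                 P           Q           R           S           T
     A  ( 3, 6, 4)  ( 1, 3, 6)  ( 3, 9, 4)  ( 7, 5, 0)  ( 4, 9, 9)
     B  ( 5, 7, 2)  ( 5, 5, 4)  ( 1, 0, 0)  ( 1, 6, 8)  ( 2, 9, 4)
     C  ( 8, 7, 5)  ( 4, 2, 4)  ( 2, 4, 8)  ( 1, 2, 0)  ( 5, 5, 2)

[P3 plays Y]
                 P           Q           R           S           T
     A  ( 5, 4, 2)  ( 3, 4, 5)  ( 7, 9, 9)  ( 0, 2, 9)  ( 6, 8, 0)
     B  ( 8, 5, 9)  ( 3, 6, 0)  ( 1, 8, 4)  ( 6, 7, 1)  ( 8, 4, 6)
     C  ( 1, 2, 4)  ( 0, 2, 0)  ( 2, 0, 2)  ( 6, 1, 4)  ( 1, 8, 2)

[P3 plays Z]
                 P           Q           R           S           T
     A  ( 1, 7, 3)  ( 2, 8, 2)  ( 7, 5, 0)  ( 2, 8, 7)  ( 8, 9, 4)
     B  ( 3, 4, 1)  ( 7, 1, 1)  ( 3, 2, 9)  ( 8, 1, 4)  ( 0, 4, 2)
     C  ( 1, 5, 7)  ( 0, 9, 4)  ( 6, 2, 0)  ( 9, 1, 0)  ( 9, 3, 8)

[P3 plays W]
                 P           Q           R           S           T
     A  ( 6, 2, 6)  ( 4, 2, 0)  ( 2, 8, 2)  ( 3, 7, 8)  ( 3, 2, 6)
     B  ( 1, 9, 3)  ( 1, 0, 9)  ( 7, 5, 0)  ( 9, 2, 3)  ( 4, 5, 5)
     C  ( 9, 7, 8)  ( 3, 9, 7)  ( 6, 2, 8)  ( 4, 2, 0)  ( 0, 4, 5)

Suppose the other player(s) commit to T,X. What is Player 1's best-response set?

P1 best: {C}

u_1(A vs T,X) = 4
u_1(B vs T,X) = 2
u_1(C vs T,X) = 5
max payoff 5 at {C}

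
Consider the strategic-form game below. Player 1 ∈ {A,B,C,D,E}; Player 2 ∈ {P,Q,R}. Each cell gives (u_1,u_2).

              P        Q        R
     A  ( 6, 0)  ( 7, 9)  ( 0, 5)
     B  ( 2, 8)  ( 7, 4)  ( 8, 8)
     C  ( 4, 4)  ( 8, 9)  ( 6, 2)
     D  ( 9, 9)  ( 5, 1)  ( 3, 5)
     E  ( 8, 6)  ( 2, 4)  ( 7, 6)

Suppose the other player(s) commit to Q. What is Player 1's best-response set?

u_1(A vs Q) = 7
u_1(B vs Q) = 7
u_1(C vs Q) = 8
u_1(D vs Q) = 5
u_1(E vs Q) = 2
max payoff 8 at {C}

P1 best: {C}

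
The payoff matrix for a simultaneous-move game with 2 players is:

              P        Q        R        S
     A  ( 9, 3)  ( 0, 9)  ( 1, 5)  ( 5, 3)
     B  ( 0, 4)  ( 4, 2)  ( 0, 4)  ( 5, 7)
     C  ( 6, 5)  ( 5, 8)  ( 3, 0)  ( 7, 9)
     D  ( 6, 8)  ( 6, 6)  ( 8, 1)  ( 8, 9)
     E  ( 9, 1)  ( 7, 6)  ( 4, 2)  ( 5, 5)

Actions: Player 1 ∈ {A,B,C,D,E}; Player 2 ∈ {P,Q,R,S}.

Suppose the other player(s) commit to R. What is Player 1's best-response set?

u_1(A vs R) = 1
u_1(B vs R) = 0
u_1(C vs R) = 3
u_1(D vs R) = 8
u_1(E vs R) = 4
max payoff 8 at {D}

P1 best: {D}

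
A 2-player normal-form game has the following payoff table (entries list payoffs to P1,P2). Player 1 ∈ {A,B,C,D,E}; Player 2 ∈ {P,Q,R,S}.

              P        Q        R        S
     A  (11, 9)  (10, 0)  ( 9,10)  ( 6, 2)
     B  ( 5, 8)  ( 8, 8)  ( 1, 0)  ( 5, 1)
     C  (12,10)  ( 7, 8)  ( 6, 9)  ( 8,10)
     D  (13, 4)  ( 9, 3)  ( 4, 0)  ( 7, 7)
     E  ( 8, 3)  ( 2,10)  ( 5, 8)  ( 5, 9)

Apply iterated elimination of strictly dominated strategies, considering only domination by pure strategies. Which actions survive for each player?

Survivors P1:{A,C,D} P2:{P,R,S}

P1 drop B (A beats it: P:11>5 Q:10>8 R:9>1 S:6>5)
P1 drop E (A beats it: P:11>8 Q:10>2 R:9>5 S:6>5)
P2 drop Q (P beats it: A:9>0 C:10>8 D:4>3)
P1→{A,C,D} P2→{P,R,S}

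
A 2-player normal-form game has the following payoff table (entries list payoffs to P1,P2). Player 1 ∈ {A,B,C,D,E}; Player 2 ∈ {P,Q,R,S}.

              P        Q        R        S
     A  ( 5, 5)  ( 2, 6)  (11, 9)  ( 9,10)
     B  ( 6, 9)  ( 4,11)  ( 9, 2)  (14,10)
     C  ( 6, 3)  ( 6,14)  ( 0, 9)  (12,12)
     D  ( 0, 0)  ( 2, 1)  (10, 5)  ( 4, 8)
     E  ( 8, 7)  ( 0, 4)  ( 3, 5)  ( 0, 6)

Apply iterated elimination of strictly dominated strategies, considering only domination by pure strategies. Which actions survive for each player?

P2 drop R (S beats it: A:10>9 B:10>2 C:12>9 D:8>5 E:6>5)
P1 drop A (B beats it: P:6>5 Q:4>2 S:14>9)
P1 drop D (B beats it: P:6>0 Q:4>2 S:14>4)
P1→{B,C,E} P2→{P,Q,S}

IESDS → P1:{B,C,E} P2:{P,Q,S}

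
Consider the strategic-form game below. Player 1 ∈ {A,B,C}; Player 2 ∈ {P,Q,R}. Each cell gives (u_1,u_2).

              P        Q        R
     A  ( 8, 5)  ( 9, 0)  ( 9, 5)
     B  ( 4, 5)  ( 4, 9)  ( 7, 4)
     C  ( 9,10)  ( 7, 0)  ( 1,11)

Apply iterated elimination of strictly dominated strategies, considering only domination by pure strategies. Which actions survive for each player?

Remaining: P1:{A,C} P2:{P,R}

P1 drop B (A beats it: P:8>4 Q:9>4 R:9>7)
P2 drop Q (P beats it: A:5>0 C:10>0)
P1→{A,C} P2→{P,R}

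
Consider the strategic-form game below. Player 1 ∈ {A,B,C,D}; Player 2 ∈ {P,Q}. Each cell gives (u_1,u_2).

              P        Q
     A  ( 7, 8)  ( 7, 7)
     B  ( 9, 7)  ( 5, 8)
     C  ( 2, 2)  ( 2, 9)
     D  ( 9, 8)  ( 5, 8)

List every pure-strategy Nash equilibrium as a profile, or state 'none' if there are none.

Nash profiles: (D,P)

(A,P): not NE [P1→D gives 9>7]
(A,Q): not NE [P2→P gives 8>7]
(B,P): not NE [P2→Q gives 8>7]
(B,Q): not NE [P1→A gives 7>5]
(C,P): not NE [P1→D gives 9>2; P2→Q gives 9>2]
(C,Q): not NE [P1→A gives 7>2]
(D,P): NE
(D,Q): not NE [P1→A gives 7>5]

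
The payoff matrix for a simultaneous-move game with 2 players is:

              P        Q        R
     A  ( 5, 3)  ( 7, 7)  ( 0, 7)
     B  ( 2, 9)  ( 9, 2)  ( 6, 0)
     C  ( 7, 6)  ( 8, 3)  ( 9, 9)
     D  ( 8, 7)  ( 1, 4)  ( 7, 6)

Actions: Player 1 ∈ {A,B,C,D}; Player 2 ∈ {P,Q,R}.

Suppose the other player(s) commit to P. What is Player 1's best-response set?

u_1(A vs P) = 5
u_1(B vs P) = 2
u_1(C vs P) = 7
u_1(D vs P) = 8
max payoff 8 at {D}

P1 best: {D}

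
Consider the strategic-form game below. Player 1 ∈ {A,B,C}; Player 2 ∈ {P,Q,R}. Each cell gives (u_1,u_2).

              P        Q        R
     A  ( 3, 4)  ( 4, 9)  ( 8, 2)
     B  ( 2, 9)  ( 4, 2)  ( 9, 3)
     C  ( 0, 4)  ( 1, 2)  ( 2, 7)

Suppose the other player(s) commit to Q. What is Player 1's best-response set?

u_1(A vs Q) = 4
u_1(B vs Q) = 4
u_1(C vs Q) = 1
max payoff 4 at {A,B}

argmax u_1 = {A,B}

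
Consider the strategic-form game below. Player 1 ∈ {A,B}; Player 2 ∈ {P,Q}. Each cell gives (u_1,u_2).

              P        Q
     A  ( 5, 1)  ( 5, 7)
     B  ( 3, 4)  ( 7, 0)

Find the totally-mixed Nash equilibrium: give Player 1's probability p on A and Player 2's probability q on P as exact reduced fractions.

p=2/5, q=1/2

P1 indiff ⇒ q·5+(1-q)·5 = q·3+(1-q)·7 ⇒ q(2) = (1-q)(2) ⇒ q = 1/2
P2 indiff ⇒ p·1+(1-p)·4 = p·7+(1-p)·0 ⇒ p(-6) = (1-p)(-4) ⇒ p = 2/5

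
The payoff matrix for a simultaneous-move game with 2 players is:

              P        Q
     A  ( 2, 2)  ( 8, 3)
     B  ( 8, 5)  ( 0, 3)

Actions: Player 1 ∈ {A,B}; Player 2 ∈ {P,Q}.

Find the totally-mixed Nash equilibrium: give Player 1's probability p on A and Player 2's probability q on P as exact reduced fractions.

(p,q) = (2/3, 4/7)

P1 indiff ⇒ q·2+(1-q)·8 = q·8+(1-q)·0 ⇒ q(-6) = (1-q)(-8) ⇒ q = 4/7
P2 indiff ⇒ p·2+(1-p)·5 = p·3+(1-p)·3 ⇒ p(-1) = (1-p)(-2) ⇒ p = 2/3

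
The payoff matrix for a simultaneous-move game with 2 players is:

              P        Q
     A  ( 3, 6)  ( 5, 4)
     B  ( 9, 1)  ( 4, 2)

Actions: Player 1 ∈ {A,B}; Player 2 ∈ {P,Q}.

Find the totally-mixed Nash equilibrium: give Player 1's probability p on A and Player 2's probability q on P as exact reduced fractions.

(p,q) = (1/3, 1/7)

P1 indiff ⇒ q·3+(1-q)·5 = q·9+(1-q)·4 ⇒ q(-6) = (1-q)(-1) ⇒ q = 1/7
P2 indiff ⇒ p·6+(1-p)·1 = p·4+(1-p)·2 ⇒ p(2) = (1-p)(1) ⇒ p = 1/3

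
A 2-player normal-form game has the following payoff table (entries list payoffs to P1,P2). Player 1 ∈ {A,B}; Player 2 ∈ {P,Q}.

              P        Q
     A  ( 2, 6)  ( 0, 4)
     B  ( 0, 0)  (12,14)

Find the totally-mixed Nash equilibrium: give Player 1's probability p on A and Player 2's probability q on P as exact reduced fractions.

P1 indiff ⇒ q·2+(1-q)·0 = q·0+(1-q)·12 ⇒ q(2) = (1-q)(12) ⇒ q = 6/7
P2 indiff ⇒ p·6+(1-p)·0 = p·4+(1-p)·14 ⇒ p(2) = (1-p)(14) ⇒ p = 7/8

p=7/8, q=6/7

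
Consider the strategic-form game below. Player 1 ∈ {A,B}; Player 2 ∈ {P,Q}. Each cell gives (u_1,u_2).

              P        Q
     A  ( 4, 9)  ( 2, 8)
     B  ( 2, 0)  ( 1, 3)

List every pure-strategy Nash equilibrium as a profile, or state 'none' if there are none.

Nash profiles: (A,P)

(A,P): NE
(A,Q): not NE [P2→P gives 9>8]
(B,P): not NE [P1→A gives 4>2; P2→Q gives 3>0]
(B,Q): not NE [P1→A gives 2>1]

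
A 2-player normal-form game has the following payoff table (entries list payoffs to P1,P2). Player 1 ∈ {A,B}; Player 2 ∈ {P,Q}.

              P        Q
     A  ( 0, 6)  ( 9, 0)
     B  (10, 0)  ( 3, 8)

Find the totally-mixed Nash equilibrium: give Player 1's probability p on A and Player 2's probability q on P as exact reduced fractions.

p=4/7, q=3/8

P1 indiff ⇒ q·0+(1-q)·9 = q·10+(1-q)·3 ⇒ q(-10) = (1-q)(-6) ⇒ q = 3/8
P2 indiff ⇒ p·6+(1-p)·0 = p·0+(1-p)·8 ⇒ p(6) = (1-p)(8) ⇒ p = 4/7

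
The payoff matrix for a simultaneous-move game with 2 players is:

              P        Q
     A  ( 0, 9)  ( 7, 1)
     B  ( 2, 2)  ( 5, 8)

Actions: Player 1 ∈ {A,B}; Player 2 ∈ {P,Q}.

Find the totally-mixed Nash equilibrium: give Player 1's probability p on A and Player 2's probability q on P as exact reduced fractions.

P1 indiff ⇒ q·0+(1-q)·7 = q·2+(1-q)·5 ⇒ q(-2) = (1-q)(-2) ⇒ q = 1/2
P2 indiff ⇒ p·9+(1-p)·2 = p·1+(1-p)·8 ⇒ p(8) = (1-p)(6) ⇒ p = 3/7

(p,q) = (3/7, 1/2)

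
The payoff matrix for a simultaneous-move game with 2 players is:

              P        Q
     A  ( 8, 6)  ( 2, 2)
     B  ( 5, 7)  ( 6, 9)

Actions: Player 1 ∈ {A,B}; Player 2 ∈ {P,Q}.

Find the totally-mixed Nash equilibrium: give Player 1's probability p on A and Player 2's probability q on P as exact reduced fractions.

P1 indiff ⇒ q·8+(1-q)·2 = q·5+(1-q)·6 ⇒ q(3) = (1-q)(4) ⇒ q = 4/7
P2 indiff ⇒ p·6+(1-p)·7 = p·2+(1-p)·9 ⇒ p(4) = (1-p)(2) ⇒ p = 1/3

P1 mixes 1/3 on A; P2 mixes 4/7 on P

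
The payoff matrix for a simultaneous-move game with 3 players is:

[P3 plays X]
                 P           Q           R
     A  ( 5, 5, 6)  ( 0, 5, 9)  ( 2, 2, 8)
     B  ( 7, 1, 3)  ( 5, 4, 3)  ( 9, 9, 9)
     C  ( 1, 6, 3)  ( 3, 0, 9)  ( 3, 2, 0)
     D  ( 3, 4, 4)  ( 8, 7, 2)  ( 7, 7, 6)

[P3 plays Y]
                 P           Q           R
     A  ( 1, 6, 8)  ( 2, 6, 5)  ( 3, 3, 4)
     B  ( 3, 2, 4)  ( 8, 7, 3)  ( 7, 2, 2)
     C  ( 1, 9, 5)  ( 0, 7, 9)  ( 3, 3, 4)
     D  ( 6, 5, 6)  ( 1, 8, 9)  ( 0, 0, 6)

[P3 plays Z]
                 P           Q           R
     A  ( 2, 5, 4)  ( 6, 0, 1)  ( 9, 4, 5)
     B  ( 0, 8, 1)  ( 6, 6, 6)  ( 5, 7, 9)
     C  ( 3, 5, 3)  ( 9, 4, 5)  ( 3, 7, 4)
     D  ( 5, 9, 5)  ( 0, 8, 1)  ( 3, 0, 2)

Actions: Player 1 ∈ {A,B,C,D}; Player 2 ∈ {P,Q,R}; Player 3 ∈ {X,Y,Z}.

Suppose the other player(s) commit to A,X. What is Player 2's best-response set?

u_2(P vs A,X) = 5
u_2(Q vs A,X) = 5
u_2(R vs A,X) = 2
max payoff 5 at {P,Q}

argmax u_2 = {P,Q}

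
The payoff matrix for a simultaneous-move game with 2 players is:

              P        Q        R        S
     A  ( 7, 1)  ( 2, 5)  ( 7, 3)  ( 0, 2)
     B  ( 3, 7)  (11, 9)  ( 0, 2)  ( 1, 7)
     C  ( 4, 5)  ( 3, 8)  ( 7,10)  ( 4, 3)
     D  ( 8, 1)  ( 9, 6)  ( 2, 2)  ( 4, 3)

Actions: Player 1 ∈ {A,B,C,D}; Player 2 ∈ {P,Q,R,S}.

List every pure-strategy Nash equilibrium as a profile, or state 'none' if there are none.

(A,P): not NE [P1→D gives 8>7; P2→Q gives 5>1]
(A,Q): not NE [P1→B gives 11>2]
(A,R): not NE [P2→Q gives 5>3]
(A,S): not NE [P1→D gives 4>0; P2→Q gives 5>2]
(B,P): not NE [P1→D gives 8>3; P2→Q gives 9>7]
(B,Q): NE
(B,R): not NE [P1→C gives 7>0; P2→Q gives 9>2]
(B,S): not NE [P1→D gives 4>1; P2→Q gives 9>7]
(C,P): not NE [P1→D gives 8>4; P2→R gives 10>5]
(C,Q): not NE [P1→B gives 11>3; P2→R gives 10>8]
(C,R): NE
(C,S): not NE [P2→R gives 10>3]
(D,P): not NE [P2→Q gives 6>1]
(D,Q): not NE [P1→B gives 11>9]
(D,R): not NE [P1→C gives 7>2; P2→Q gives 6>2]
(D,S): not NE [P2→Q gives 6>3]

NE set: (B,Q), (C,R)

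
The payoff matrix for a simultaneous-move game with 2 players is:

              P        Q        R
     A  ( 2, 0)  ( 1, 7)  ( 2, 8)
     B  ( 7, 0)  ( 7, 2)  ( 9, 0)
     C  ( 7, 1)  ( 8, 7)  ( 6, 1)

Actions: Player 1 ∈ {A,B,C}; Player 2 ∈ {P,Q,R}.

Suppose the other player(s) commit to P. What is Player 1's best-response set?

u_1(A vs P) = 2
u_1(B vs P) = 7
u_1(C vs P) = 7
max payoff 7 at {B,C}

argmax u_1 = {B,C}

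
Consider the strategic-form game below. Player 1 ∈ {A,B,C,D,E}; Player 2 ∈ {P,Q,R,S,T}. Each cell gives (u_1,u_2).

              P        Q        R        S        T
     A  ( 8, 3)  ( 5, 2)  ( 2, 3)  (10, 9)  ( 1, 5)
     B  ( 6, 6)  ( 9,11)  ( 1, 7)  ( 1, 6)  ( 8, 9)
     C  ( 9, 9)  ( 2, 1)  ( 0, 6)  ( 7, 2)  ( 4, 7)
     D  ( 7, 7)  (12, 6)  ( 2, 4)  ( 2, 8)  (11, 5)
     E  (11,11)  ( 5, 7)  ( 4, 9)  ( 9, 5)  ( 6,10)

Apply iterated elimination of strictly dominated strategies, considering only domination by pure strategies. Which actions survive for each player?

IESDS → P1:{A,D,E} P2:{P,S,T}

P1 drop B (D beats it: P:7>6 Q:12>9 R:2>1 S:2>1 T:11>8)
P1 drop C (E beats it: P:11>9 Q:5>2 R:4>0 S:9>7 T:6>4)
P2 drop Q (P beats it: A:3>2 D:7>6 E:11>7)
P2 drop R (T beats it: A:5>3 D:5>4 E:10>9)
P1→{A,D,E} P2→{P,S,T}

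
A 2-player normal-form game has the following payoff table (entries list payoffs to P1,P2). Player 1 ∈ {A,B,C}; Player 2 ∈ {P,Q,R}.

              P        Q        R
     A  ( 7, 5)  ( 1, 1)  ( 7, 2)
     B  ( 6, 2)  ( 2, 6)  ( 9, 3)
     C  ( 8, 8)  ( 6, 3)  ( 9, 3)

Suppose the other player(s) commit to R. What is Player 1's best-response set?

argmax u_1 = {B,C}

u_1(A vs R) = 7
u_1(B vs R) = 9
u_1(C vs R) = 9
max payoff 9 at {B,C}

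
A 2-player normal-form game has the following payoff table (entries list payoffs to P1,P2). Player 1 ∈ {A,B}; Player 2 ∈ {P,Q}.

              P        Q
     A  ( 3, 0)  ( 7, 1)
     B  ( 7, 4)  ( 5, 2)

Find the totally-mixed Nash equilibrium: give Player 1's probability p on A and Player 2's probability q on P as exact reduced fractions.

P1 indiff ⇒ q·3+(1-q)·7 = q·7+(1-q)·5 ⇒ q(-4) = (1-q)(-2) ⇒ q = 1/3
P2 indiff ⇒ p·0+(1-p)·4 = p·1+(1-p)·2 ⇒ p(-1) = (1-p)(-2) ⇒ p = 2/3

p=2/3, q=1/3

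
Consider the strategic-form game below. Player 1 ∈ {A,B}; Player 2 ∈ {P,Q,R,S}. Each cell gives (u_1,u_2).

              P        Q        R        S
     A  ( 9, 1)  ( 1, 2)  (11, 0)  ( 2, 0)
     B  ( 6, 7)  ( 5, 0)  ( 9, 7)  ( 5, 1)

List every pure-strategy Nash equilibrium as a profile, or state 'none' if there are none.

Equilibria: none

(A,P): not NE [P2→Q gives 2>1]
(A,Q): not NE [P1→B gives 5>1]
(A,R): not NE [P2→Q gives 2>0]
(A,S): not NE [P1→B gives 5>2; P2→Q gives 2>0]
(B,P): not NE [P1→A gives 9>6]
(B,Q): not NE [P2→R gives 7>0]
(B,R): not NE [P1→A gives 11>9]
(B,S): not NE [P2→R gives 7>1]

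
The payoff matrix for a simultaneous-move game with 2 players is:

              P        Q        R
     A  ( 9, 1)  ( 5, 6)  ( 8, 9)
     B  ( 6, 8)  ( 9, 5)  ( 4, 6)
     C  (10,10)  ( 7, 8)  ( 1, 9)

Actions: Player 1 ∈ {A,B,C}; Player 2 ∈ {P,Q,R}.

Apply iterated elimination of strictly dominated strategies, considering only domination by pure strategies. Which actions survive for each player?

P2 drop Q (R beats it: A:9>6 B:6>5 C:9>8)
P1 drop B (A beats it: P:9>6 R:8>4)
P1→{A,C} P2→{P,R}

Survivors P1:{A,C} P2:{P,R}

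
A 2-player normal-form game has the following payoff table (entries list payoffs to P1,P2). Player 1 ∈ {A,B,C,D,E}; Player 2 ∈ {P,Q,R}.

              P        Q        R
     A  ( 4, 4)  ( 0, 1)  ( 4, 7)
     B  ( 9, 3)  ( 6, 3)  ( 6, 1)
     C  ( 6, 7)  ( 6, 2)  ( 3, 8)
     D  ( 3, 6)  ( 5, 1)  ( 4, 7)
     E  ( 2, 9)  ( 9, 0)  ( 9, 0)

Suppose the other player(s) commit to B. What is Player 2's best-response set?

u_2(P vs B) = 3
u_2(Q vs B) = 3
u_2(R vs B) = 1
max payoff 3 at {P,Q}

BR_2 = {P,Q}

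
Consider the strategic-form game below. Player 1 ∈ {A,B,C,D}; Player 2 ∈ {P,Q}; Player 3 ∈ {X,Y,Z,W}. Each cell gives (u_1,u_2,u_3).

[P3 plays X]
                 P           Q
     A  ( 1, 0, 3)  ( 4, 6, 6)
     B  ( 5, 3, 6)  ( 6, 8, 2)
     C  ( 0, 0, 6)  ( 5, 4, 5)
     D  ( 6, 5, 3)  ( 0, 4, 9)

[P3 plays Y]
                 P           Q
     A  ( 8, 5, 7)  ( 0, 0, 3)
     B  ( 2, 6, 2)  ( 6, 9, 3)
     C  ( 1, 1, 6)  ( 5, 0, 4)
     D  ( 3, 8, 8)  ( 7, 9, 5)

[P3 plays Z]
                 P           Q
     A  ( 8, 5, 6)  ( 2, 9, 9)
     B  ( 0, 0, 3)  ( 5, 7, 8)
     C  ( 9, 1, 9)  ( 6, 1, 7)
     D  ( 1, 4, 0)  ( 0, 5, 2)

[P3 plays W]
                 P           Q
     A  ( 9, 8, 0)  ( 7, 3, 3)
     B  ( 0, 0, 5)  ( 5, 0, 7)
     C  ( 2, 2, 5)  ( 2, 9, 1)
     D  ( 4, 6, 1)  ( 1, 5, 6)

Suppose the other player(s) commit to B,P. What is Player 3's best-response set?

argmax u_3 = {X}

u_3(X vs B,P) = 6
u_3(Y vs B,P) = 2
u_3(Z vs B,P) = 3
u_3(W vs B,P) = 5
max payoff 6 at {X}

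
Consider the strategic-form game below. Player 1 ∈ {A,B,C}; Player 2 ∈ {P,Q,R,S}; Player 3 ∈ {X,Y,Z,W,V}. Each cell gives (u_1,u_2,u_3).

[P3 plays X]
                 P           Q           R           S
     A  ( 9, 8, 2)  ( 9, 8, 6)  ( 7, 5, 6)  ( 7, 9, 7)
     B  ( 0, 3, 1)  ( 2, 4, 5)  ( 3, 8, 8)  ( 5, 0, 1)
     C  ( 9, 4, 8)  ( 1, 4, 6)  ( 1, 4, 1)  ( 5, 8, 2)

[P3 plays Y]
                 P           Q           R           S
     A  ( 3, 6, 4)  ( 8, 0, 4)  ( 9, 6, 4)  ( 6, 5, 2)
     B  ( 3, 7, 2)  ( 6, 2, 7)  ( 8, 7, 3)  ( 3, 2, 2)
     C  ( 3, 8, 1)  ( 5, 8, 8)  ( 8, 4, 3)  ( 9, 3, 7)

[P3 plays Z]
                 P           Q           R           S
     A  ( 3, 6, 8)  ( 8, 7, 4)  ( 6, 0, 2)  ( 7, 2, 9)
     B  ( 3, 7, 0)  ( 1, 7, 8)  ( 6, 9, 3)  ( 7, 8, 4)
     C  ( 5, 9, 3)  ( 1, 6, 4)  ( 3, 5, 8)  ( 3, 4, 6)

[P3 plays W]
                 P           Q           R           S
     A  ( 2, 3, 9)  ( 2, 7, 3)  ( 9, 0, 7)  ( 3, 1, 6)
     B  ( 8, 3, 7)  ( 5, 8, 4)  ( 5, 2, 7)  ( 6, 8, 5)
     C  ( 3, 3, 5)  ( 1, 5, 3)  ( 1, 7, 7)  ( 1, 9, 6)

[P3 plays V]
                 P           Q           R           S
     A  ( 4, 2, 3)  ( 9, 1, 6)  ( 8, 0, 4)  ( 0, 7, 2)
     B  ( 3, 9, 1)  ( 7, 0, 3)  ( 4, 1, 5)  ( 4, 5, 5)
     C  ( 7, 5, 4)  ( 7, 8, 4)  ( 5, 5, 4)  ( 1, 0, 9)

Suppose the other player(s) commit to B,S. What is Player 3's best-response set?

u_3(X vs B,S) = 1
u_3(Y vs B,S) = 2
u_3(Z vs B,S) = 4
u_3(W vs B,S) = 5
u_3(V vs B,S) = 5
max payoff 5 at {W,V}

argmax u_3 = {W,V}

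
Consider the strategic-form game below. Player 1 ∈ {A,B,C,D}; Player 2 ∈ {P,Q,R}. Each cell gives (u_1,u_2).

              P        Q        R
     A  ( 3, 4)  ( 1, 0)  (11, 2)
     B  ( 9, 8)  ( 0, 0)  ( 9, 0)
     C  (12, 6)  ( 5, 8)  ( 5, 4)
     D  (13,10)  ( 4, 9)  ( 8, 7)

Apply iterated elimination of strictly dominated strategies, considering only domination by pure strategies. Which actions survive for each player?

Survivors P1:{C,D} P2:{P,Q}

P2 drop R (P beats it: A:4>2 B:8>0 C:6>4 D:10>7)
P1 drop A (C beats it: P:12>3 Q:5>1)
P1 drop B (C beats it: P:12>9 Q:5>0)
P1→{C,D} P2→{P,Q}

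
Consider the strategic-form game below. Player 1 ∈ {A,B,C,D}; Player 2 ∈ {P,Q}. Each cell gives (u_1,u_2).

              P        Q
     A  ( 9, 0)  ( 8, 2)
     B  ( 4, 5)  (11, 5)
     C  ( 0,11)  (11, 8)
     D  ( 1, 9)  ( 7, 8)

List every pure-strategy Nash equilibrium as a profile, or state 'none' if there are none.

NE set: (B,Q)

(A,P): not NE [P2→Q gives 2>0]
(A,Q): not NE [P1→C gives 11>8]
(B,P): not NE [P1→A gives 9>4]
(B,Q): NE
(C,P): not NE [P1→A gives 9>0]
(C,Q): not NE [P2→P gives 11>8]
(D,P): not NE [P1→A gives 9>1]
(D,Q): not NE [P1→C gives 11>7; P2→P gives 9>8]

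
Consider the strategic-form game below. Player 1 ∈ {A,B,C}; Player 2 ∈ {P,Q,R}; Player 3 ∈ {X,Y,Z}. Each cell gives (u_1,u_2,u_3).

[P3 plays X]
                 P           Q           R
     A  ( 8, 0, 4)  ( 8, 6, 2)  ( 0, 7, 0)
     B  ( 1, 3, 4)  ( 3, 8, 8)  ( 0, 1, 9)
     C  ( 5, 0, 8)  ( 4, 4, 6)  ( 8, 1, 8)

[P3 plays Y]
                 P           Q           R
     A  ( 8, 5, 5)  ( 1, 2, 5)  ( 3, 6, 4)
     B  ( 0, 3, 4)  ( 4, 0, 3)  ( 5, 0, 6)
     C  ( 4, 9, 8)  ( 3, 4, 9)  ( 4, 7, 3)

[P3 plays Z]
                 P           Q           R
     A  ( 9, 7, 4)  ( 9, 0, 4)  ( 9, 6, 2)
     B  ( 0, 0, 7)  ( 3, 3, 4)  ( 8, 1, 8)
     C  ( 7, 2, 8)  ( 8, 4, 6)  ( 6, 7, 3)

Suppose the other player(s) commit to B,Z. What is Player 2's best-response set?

u_2(P vs B,Z) = 0
u_2(Q vs B,Z) = 3
u_2(R vs B,Z) = 1
max payoff 3 at {Q}

argmax u_2 = {Q}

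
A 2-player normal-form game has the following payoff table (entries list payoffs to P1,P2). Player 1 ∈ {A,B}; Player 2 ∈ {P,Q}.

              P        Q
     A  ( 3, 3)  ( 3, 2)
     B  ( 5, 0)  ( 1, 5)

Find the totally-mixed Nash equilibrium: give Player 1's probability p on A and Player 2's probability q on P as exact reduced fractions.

P1 indiff ⇒ q·3+(1-q)·3 = q·5+(1-q)·1 ⇒ q(-2) = (1-q)(-2) ⇒ q = 1/2
P2 indiff ⇒ p·3+(1-p)·0 = p·2+(1-p)·5 ⇒ p(1) = (1-p)(5) ⇒ p = 5/6

P1 mixes 5/6 on A; P2 mixes 1/2 on P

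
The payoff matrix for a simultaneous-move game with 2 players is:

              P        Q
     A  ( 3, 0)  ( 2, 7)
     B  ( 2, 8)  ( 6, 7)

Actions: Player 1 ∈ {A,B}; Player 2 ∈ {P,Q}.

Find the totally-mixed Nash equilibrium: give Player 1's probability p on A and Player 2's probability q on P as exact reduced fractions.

P1 mixes 1/8 on A; P2 mixes 4/5 on P

P1 indiff ⇒ q·3+(1-q)·2 = q·2+(1-q)·6 ⇒ q(1) = (1-q)(4) ⇒ q = 4/5
P2 indiff ⇒ p·0+(1-p)·8 = p·7+(1-p)·7 ⇒ p(-7) = (1-p)(-1) ⇒ p = 1/8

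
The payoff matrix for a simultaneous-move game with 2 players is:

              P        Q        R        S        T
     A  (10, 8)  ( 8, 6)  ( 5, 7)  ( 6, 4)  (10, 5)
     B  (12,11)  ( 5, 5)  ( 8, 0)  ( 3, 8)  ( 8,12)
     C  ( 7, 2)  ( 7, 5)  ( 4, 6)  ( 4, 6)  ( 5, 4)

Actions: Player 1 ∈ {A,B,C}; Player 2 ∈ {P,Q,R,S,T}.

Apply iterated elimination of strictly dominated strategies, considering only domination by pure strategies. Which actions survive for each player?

P1 drop C (A beats it: P:10>7 Q:8>7 R:5>4 S:6>4 T:10>5)
P2 drop Q (P beats it: A:8>6 B:11>5)
P2 drop R (P beats it: A:8>7 B:11>0)
P2 drop S (P beats it: A:8>4 B:11>8)
P1→{A,B} P2→{P,T}

Remaining: P1:{A,B} P2:{P,T}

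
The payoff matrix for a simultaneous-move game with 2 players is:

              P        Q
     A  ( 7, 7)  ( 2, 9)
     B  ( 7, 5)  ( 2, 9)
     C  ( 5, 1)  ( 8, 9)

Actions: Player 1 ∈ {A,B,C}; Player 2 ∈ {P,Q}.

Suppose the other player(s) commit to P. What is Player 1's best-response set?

BR_1 = {A,B}

u_1(A vs P) = 7
u_1(B vs P) = 7
u_1(C vs P) = 5
max payoff 7 at {A,B}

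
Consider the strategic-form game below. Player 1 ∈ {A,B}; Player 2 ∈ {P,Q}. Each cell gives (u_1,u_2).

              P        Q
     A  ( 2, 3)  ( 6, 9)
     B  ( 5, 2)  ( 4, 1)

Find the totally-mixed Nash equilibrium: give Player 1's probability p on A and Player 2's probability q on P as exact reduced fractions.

(p,q) = (1/7, 2/5)

P1 indiff ⇒ q·2+(1-q)·6 = q·5+(1-q)·4 ⇒ q(-3) = (1-q)(-2) ⇒ q = 2/5
P2 indiff ⇒ p·3+(1-p)·2 = p·9+(1-p)·1 ⇒ p(-6) = (1-p)(-1) ⇒ p = 1/7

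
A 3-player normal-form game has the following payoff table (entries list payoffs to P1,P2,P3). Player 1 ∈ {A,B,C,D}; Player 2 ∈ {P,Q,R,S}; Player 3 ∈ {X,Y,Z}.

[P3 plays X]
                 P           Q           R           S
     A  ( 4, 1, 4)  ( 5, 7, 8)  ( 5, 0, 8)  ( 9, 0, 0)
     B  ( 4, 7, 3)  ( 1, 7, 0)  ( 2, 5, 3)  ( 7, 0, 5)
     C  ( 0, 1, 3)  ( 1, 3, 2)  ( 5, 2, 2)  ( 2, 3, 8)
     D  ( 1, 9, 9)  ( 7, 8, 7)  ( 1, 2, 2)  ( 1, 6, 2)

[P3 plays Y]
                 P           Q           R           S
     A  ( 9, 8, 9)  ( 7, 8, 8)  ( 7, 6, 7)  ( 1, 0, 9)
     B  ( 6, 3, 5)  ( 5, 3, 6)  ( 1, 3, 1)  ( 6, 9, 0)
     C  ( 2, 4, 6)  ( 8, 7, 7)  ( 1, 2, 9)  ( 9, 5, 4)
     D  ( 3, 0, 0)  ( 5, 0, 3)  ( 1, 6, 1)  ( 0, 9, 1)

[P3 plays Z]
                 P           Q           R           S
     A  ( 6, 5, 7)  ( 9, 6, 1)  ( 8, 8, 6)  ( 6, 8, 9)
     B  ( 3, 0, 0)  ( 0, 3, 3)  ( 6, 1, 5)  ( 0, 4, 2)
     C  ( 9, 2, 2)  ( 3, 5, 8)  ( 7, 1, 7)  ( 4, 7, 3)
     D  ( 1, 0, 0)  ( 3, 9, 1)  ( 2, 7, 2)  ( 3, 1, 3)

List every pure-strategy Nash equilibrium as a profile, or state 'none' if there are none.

(A,P,X): not NE [P2→Q gives 7>1; P3→Y gives 9>4]
(A,P,Y): NE
(A,P,Z): not NE [P1→C gives 9>6; P2→S gives 8>5; P3→Y gives 9>7]
(A,Q,X): not NE [P1→D gives 7>5]
(A,Q,Y): not NE [P1→C gives 8>7]
(A,Q,Z): not NE [P2→S gives 8>6; P3→Y gives 8>1]
(A,R,X): not NE [P2→Q gives 7>0]
(A,R,Y): not NE [P2→Q gives 8>6; P3→X gives 8>7]
(A,R,Z): not NE [P3→X gives 8>6]
(A,S,X): not NE [P2→Q gives 7>0; P3→Z gives 9>0]
(A,S,Y): not NE [P1→C gives 9>1; P2→Q gives 8>0]
(A,S,Z): NE
(B,P,X): not NE [P3→Y gives 5>3]
(B,P,Y): not NE [P1→A gives 9>6; P2→S gives 9>3]
(B,P,Z): not NE [P1→C gives 9>3; P2→S gives 4>0; P3→Y gives 5>0]
(B,Q,X): not NE [P1→D gives 7>1; P3→Y gives 6>0]
(B,Q,Y): not NE [P1→C gives 8>5; P2→S gives 9>3]
(B,Q,Z): not NE [P1→A gives 9>0; P2→S gives 4>3; P3→Y gives 6>3]
(B,R,X): not NE [P1→C gives 5>2; P2→Q gives 7>5; P3→Z gives 5>3]
(B,R,Y): not NE [P1→A gives 7>1; P2→S gives 9>3; P3→Z gives 5>1]
(B,R,Z): not NE [P1→A gives 8>6; P2→S gives 4>1]
(B,S,X): not NE [P1→A gives 9>7; P2→Q gives 7>0]
(B,S,Y): not NE [P1→C gives 9>6; P3→X gives 5>0]
(B,S,Z): not NE [P1→A gives 6>0; P3→X gives 5>2]
(C,P,X): not NE [P1→B gives 4>0; P2→S gives 3>1; P3→Y gives 6>3]
(C,P,Y): not NE [P1→A gives 9>2; P2→Q gives 7>4]
(C,P,Z): not NE [P2→S gives 7>2; P3→Y gives 6>2]
(C,Q,X): not NE [P1→D gives 7>1; P3→Z gives 8>2]
(C,Q,Y): not NE [P3→Z gives 8>7]
(C,Q,Z): not NE [P1→A gives 9>3; P2→S gives 7>5]
(C,R,X): not NE [P2→S gives 3>2; P3→Y gives 9>2]
(C,R,Y): not NE [P1→A gives 7>1; P2→Q gives 7>2]
(C,R,Z): not NE [P1→A gives 8>7; P2→S gives 7>1; P3→Y gives 9>7]
(C,S,X): not NE [P1→A gives 9>2]
(C,S,Y): not NE [P2→Q gives 7>5; P3→X gives 8>4]
(C,S,Z): not NE [P1→A gives 6>4; P3→X gives 8>3]
(D,P,X): not NE [P1→B gives 4>1]
(D,P,Y): not NE [P1→A gives 9>3; P2→S gives 9>0; P3→X gives 9>0]
(D,P,Z): not NE [P1→C gives 9>1; P2→Q gives 9>0; P3→X gives 9>0]
(D,Q,X): not NE [P2→P gives 9>8]
(D,Q,Y): not NE [P1→C gives 8>5; P2→S gives 9>0; P3→X gives 7>3]
(D,Q,Z): not NE [P1→A gives 9>3; P3→X gives 7>1]
(D,R,X): not NE [P1→C gives 5>1; P2→P gives 9>2]
(D,R,Y): not NE [P1→A gives 7>1; P2→S gives 9>6; P3→Z gives 2>1]
(D,R,Z): not NE [P1→A gives 8>2; P2→Q gives 9>7]
(D,S,X): not NE [P1→A gives 9>1; P2→P gives 9>6; P3→Z gives 3>2]
(D,S,Y): not NE [P1→C gives 9>0; P3→Z gives 3>1]
(D,S,Z): not NE [P1→A gives 6>3; P2→Q gives 9>1]

NE set: (A,P,Y), (A,S,Z)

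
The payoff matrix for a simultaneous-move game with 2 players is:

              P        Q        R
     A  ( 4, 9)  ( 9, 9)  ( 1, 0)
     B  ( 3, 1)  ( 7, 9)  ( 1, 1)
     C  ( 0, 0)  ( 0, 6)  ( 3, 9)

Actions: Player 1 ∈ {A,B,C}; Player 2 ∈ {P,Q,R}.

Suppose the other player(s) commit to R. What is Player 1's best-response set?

argmax u_1 = {C}

u_1(A vs R) = 1
u_1(B vs R) = 1
u_1(C vs R) = 3
max payoff 3 at {C}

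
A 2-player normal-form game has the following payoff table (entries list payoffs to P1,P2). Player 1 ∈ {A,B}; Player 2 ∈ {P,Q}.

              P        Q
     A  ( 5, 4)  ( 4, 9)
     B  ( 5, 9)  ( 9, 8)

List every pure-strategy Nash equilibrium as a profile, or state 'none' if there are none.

(A,P): not NE [P2→Q gives 9>4]
(A,Q): not NE [P1→B gives 9>4]
(B,P): NE
(B,Q): not NE [P2→P gives 9>8]

NE set: (B,P)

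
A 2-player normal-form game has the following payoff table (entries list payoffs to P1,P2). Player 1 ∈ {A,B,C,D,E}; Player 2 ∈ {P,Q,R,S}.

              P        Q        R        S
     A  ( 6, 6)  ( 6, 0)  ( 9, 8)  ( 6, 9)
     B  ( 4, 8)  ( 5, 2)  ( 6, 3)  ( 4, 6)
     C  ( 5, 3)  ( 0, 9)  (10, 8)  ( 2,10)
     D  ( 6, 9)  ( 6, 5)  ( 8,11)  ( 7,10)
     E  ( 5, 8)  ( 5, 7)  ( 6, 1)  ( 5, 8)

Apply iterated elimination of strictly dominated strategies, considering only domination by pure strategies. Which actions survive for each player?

P1 drop B (A beats it: P:6>4 Q:6>5 R:9>6 S:6>4)
P1 drop E (A beats it: P:6>5 Q:6>5 R:9>6 S:6>5)
P2 drop P (R beats it: A:8>6 C:8>3 D:11>9)
P2 drop Q (S beats it: A:9>0 C:10>9 D:10>5)
P1→{A,C,D} P2→{R,S}

Survivors P1:{A,C,D} P2:{R,S}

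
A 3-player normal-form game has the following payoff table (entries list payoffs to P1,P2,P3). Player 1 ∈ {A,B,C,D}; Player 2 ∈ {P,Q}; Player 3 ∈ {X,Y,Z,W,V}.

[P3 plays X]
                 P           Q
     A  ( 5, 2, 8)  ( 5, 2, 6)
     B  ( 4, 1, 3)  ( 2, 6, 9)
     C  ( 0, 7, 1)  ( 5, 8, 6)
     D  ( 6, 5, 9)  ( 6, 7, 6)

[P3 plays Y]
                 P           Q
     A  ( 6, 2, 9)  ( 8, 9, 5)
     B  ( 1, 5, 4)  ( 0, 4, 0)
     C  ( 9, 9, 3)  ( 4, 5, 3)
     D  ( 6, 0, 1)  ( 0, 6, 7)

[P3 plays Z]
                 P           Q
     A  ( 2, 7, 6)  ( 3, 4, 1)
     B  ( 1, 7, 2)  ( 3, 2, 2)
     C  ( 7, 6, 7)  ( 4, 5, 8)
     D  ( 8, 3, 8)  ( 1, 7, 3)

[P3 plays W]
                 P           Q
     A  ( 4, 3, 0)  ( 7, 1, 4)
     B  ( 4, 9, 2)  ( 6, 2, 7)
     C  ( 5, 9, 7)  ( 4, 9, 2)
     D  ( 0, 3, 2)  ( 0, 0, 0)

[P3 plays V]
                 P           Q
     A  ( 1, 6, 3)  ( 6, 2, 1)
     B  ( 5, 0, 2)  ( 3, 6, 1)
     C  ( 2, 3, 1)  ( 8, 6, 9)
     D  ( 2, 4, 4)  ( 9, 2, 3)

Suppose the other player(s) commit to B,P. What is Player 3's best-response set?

u_3(X vs B,P) = 3
u_3(Y vs B,P) = 4
u_3(Z vs B,P) = 2
u_3(W vs B,P) = 2
u_3(V vs B,P) = 2
max payoff 4 at {Y}

argmax u_3 = {Y}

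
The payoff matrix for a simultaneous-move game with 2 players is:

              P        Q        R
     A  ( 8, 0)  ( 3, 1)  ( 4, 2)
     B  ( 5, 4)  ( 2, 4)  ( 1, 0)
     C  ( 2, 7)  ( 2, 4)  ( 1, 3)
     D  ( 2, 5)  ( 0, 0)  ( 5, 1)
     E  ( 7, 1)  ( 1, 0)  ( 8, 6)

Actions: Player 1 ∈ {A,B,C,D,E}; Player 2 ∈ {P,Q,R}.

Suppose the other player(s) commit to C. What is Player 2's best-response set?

u_2(P vs C) = 7
u_2(Q vs C) = 4
u_2(R vs C) = 3
max payoff 7 at {P}

P2 best: {P}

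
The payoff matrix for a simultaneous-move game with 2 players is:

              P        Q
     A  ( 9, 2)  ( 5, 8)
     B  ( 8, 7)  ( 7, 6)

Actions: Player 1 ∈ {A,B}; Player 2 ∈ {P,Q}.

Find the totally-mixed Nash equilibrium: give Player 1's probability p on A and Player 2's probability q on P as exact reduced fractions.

P1 indiff ⇒ q·9+(1-q)·5 = q·8+(1-q)·7 ⇒ q(1) = (1-q)(2) ⇒ q = 2/3
P2 indiff ⇒ p·2+(1-p)·7 = p·8+(1-p)·6 ⇒ p(-6) = (1-p)(-1) ⇒ p = 1/7

P1 mixes 1/7 on A; P2 mixes 2/3 on P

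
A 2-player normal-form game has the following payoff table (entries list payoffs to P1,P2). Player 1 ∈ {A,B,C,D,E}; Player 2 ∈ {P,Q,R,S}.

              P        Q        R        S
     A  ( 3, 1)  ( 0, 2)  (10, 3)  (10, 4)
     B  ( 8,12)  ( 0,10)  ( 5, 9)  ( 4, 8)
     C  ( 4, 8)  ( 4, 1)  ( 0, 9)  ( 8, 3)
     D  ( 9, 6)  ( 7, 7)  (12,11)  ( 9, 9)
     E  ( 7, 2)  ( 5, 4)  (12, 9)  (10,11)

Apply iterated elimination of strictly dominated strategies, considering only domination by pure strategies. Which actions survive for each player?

Survivors P1:{A,D,E} P2:{R,S}

P1 drop B (D beats it: P:9>8 Q:7>0 R:12>5 S:9>4)
P1 drop C (D beats it: P:9>4 Q:7>4 R:12>0 S:9>8)
P2 drop P (Q beats it: A:2>1 D:7>6 E:4>2)
P2 drop Q (R beats it: A:3>2 D:11>7 E:9>4)
P1→{A,D,E} P2→{R,S}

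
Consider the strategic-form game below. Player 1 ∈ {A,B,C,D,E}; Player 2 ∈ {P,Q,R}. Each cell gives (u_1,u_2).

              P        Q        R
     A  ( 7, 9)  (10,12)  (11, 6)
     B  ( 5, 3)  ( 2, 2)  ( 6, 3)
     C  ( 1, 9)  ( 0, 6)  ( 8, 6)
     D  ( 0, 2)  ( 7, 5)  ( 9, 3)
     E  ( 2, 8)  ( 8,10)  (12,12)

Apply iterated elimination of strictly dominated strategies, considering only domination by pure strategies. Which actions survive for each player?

P1 drop B (A beats it: P:7>5 Q:10>2 R:11>6)
P1 drop C (A beats it: P:7>1 Q:10>0 R:11>8)
P1 drop D (A beats it: P:7>0 Q:10>7 R:11>9)
P2 drop P (Q beats it: A:12>9 E:10>8)
P1→{A,E} P2→{Q,R}

IESDS → P1:{A,E} P2:{Q,R}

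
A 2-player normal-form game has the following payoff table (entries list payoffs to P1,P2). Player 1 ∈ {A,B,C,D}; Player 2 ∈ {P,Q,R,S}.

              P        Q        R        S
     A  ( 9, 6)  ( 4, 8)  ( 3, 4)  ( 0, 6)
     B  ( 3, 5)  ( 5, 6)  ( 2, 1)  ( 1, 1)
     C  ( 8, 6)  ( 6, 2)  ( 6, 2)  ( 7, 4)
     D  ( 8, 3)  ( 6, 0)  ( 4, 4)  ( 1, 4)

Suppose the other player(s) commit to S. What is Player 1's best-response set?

u_1(A vs S) = 0
u_1(B vs S) = 1
u_1(C vs S) = 7
u_1(D vs S) = 1
max payoff 7 at {C}

BR_1 = {C}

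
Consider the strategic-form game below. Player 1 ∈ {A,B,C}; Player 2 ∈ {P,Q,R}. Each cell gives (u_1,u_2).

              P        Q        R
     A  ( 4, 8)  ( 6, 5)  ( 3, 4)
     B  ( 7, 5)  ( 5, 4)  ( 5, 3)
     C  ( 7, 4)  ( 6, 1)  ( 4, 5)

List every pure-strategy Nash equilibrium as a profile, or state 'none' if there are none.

Nash profiles: (B,P)

(A,P): not NE [P1→C gives 7>4]
(A,Q): not NE [P2→P gives 8>5]
(A,R): not NE [P1→B gives 5>3; P2→P gives 8>4]
(B,P): NE
(B,Q): not NE [P1→C gives 6>5; P2→P gives 5>4]
(B,R): not NE [P2→P gives 5>3]
(C,P): not NE [P2→R gives 5>4]
(C,Q): not NE [P2→R gives 5>1]
(C,R): not NE [P1→B gives 5>4]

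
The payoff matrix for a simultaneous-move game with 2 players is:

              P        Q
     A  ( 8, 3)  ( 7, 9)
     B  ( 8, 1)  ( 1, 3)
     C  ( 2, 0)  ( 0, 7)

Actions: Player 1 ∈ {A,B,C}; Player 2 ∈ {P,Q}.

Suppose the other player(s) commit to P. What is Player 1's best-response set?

u_1(A vs P) = 8
u_1(B vs P) = 8
u_1(C vs P) = 2
max payoff 8 at {A,B}

P1 best: {A,B}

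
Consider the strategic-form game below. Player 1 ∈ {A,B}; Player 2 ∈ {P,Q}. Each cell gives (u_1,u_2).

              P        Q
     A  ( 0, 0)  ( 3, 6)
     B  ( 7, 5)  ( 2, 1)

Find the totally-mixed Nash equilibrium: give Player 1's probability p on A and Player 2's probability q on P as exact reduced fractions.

P1 indiff ⇒ q·0+(1-q)·3 = q·7+(1-q)·2 ⇒ q(-7) = (1-q)(-1) ⇒ q = 1/8
P2 indiff ⇒ p·0+(1-p)·5 = p·6+(1-p)·1 ⇒ p(-6) = (1-p)(-4) ⇒ p = 2/5

P1 mixes 2/5 on A; P2 mixes 1/8 on P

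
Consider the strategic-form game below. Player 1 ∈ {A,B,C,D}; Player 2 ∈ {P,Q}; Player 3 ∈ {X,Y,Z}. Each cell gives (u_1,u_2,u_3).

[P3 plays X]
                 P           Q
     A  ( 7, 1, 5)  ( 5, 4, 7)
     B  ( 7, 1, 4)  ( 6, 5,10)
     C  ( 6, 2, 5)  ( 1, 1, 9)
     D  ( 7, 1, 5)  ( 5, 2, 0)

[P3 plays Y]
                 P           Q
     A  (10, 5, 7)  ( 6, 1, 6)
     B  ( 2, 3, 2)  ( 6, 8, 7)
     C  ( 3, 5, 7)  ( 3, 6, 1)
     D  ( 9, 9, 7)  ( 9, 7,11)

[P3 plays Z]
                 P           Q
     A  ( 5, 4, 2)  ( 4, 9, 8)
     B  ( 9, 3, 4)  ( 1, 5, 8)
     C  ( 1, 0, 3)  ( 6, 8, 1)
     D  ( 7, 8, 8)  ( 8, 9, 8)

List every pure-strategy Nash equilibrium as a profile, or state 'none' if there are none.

(A,P,X): not NE [P2→Q gives 4>1; P3→Y gives 7>5]
(A,P,Y): NE
(A,P,Z): not NE [P1→B gives 9>5; P2→Q gives 9>4; P3→Y gives 7>2]
(A,Q,X): not NE [P1→B gives 6>5; P3→Z gives 8>7]
(A,Q,Y): not NE [P1→D gives 9>6; P2→P gives 5>1; P3→Z gives 8>6]
(A,Q,Z): not NE [P1→D gives 8>4]
(B,P,X): not NE [P2→Q gives 5>1]
(B,P,Y): not NE [P1→A gives 10>2; P2→Q gives 8>3; P3→Z gives 4>2]
(B,P,Z): not NE [P2→Q gives 5>3]
(B,Q,X): NE
(B,Q,Y): not NE [P1→D gives 9>6; P3→X gives 10>7]
(B,Q,Z): not NE [P1→D gives 8>1; P3→X gives 10>8]
(C,P,X): not NE [P1→D gives 7>6; P3→Y gives 7>5]
(C,P,Y): not NE [P1→A gives 10>3; P2→Q gives 6>5]
(C,P,Z): not NE [P1→B gives 9>1; P2→Q gives 8>0; P3→Y gives 7>3]
(C,Q,X): not NE [P1→B gives 6>1; P2→P gives 2>1]
(C,Q,Y): not NE [P1→D gives 9>3; P3→X gives 9>1]
(C,Q,Z): not NE [P1→D gives 8>6; P3→X gives 9>1]
(D,P,X): not NE [P2→Q gives 2>1; P3→Z gives 8>5]
(D,P,Y): not NE [P1→A gives 10>9; P3→Z gives 8>7]
(D,P,Z): not NE [P1→B gives 9>7; P2→Q gives 9>8]
(D,Q,X): not NE [P1→B gives 6>5; P3→Y gives 11>0]
(D,Q,Y): not NE [P2→P gives 9>7]
(D,Q,Z): not NE [P3→Y gives 11>8]

PSNE = {(A,P,Y), (B,Q,X)}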